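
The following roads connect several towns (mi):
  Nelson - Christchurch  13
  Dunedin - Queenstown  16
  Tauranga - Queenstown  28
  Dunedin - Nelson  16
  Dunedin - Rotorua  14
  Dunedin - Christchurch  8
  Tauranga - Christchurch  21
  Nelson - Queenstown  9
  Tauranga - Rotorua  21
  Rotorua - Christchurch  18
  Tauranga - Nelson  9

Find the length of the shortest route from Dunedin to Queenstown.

16

A few of the Dunedin→Queenstown routes:
Dunedin→Nelson→Queenstown: 16 + 9 = 25
Dunedin→Christchurch→Tauranga→Nelson→Queenstown: 8 + 21 + 9 + 9 = 47
Dunedin→Queenstown: 16
Dunedin→Nelson→Tauranga→Queenstown: 16 + 9 + 28 = 53
Dunedin→Rotorua→Tauranga→Nelson→Queenstown: 14 + 21 + 9 + 9 = 53
Dunedin→Christchurch→Nelson→Queenstown: 8 + 13 + 9 = 30
The minimum is 16 mi.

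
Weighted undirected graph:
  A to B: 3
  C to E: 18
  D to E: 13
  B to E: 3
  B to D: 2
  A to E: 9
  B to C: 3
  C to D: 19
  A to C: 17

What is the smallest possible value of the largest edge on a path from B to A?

3

Checking several routes:
B - C - E - A: max(3, 18, 9) = 18
B - D - E - A: max(2, 13, 9) = 13
B - C - A: max(3, 17) = 17
B - A: max(3) = 3
B - E - A: max(3, 9) = 9
Smallest bottleneck: 3.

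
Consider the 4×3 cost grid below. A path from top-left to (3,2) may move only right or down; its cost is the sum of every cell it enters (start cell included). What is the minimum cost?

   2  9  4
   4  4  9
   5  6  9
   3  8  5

27

Take (0,0)→(1,0)→(2,0)→(3,0)→(3,1)→(3,2) for a total of 2 + 4 + 5 + 3 + 8 + 5 = 27.
(Top row then right column would cost 38.)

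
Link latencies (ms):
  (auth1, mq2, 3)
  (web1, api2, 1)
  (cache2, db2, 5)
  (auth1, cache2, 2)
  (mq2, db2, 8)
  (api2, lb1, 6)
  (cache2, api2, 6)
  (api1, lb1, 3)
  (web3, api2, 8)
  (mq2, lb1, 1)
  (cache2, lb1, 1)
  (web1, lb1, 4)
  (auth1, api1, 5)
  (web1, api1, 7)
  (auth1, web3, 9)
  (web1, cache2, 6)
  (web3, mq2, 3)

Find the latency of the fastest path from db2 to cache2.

5

A few of the db2→cache2 routes:
db2 → mq2 → lb1 → cache2: 8 + 1 + 1 = 10
db2 → mq2 → lb1 → api1 → auth1 → cache2: 8 + 1 + 3 + 5 + 2 = 19
db2 → cache2: 5
db2 → mq2 → auth1 → cache2: 8 + 3 + 2 = 13
Shortest: 5 ms.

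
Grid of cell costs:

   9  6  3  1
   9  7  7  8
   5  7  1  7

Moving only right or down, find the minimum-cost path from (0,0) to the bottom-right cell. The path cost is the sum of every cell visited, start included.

33

One optimal route is r0c0 → r0c1 → r0c2 → r1c2 → r2c2 → r2c3.
Its cost is 9 + 6 + 3 + 7 + 1 + 7 = 33.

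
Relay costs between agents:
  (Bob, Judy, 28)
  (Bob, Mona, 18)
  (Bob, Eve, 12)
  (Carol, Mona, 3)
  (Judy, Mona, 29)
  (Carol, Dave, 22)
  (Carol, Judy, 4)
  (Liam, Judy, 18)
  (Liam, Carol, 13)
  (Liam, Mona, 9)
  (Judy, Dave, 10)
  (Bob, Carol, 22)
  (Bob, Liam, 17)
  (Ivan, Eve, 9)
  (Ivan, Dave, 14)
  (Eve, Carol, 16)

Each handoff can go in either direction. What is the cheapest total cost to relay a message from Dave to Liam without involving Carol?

28

A few of the Dave→Liam routes:
Dave -> Judy -> Mona -> Liam: 10 + 29 + 9 = 48
Dave -> Judy -> Bob -> Liam: 10 + 28 + 17 = 55
Dave -> Judy -> Bob -> Mona -> Liam: 10 + 28 + 18 + 9 = 65
Dave -> Judy -> Liam: 10 + 18 = 28
Dave -> Ivan -> Eve -> Bob -> Liam: 14 + 9 + 12 + 17 = 52
Dave -> Ivan -> Eve -> Bob -> Mona -> Liam: 14 + 9 + 12 + 18 + 9 = 62
The minimum is 28.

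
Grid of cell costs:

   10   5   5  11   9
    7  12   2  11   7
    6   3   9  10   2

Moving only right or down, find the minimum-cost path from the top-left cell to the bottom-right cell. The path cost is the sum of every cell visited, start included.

Take (0,0) → (0,1) → (0,2) → (1,2) → (1,3) → (1,4) → (2,4) for a total of 10 + 5 + 5 + 2 + 11 + 7 + 2 = 42.
(Top row then right column would cost 49.)

42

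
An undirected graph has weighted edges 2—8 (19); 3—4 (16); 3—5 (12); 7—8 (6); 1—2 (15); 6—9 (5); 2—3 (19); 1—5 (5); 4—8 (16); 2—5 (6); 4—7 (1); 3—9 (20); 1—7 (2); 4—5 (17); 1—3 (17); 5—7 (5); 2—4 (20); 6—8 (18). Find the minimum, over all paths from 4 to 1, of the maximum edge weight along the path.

2

A few of the 4→1 routes:
4 - 7 - 5 - 1: max(1, 5, 5) = 5
4 - 8 - 7 - 5 - 1: max(16, 6, 5, 5) = 16
4 - 7 - 5 - 2 - 1: max(1, 5, 6, 15) = 15
4 - 8 - 7 - 5 - 2 - 1: max(16, 6, 5, 6, 15) = 16
4 - 7 - 1: max(1, 2) = 2
The minimum achievable maximum is 2.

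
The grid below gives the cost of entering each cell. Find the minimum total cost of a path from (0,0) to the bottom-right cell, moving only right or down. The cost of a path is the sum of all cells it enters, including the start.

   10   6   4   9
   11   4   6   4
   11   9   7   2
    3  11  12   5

37

Best path: (0,0) (0,1) (0,2) (1,2) (1,3) (2,3) (3,3)
Cost: 10 + 6 + 4 + 6 + 4 + 2 + 5 = 37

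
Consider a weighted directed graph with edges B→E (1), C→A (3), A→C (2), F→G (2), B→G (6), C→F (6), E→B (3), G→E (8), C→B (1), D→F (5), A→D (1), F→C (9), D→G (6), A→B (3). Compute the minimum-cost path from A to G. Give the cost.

7

A few of the A→G routes:
A -> D -> F -> G: 1 + 5 + 2 = 8
A -> D -> G: 1 + 6 = 7
A -> B -> G: 3 + 6 = 9
The minimum is 7.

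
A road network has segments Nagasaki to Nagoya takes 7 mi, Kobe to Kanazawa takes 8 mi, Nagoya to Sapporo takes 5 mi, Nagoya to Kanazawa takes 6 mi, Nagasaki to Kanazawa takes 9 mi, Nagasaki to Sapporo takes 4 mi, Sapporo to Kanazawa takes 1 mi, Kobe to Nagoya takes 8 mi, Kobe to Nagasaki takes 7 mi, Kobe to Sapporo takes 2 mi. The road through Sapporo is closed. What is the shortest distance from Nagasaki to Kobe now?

7

A few of the Nagasaki→Kobe routes:
Nagasaki → Kanazawa → Kobe: 9 + 8 = 17
Nagasaki → Nagoya → Kobe: 7 + 8 = 15
Nagasaki → Kobe: 7
Shortest: 7 mi.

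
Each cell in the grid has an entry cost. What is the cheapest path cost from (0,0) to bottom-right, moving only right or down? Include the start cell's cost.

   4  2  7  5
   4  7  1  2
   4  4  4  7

23

One optimal route is r0c0 -> r0c1 -> r0c2 -> r1c2 -> r1c3 -> r2c3.
Its cost is 4 + 2 + 7 + 1 + 2 + 7 = 23.
For comparison, the top-then-right route costs 27.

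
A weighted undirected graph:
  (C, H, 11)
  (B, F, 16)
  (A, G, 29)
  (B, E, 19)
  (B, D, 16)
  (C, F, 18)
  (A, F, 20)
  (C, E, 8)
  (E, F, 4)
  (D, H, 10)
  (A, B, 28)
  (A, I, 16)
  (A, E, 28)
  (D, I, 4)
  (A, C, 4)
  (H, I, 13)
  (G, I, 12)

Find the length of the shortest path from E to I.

28

A few of the E→I routes:
E -> C -> H -> D -> I: 8 + 11 + 10 + 4 = 33
E -> B -> D -> I: 19 + 16 + 4 = 39
E -> C -> A -> I: 8 + 4 + 16 = 28
E -> C -> H -> I: 8 + 11 + 13 = 32
Best route has total 28.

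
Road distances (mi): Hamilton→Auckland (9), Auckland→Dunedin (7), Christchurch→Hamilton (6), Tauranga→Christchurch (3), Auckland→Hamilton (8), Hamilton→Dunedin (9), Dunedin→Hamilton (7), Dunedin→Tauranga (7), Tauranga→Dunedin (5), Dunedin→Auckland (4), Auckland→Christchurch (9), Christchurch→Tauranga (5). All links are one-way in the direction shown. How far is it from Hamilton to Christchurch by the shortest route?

A few of the Hamilton→Christchurch routes:
Hamilton - Auckland - Christchurch: 9 + 9 = 18
Hamilton - Dunedin - Auckland - Christchurch: 9 + 4 + 9 = 22
Hamilton - Dunedin - Tauranga - Christchurch: 9 + 7 + 3 = 19
Best route has total 18 mi.

18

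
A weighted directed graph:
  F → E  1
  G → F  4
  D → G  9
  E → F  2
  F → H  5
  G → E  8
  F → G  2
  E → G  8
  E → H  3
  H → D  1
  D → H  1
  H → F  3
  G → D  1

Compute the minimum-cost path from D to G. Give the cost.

Candidate routes:
D -> G: 9
D -> H -> F -> G: 1 + 3 + 2 = 6
D -> H -> F -> E -> G: 1 + 3 + 1 + 8 = 13
Best route has total 6.

6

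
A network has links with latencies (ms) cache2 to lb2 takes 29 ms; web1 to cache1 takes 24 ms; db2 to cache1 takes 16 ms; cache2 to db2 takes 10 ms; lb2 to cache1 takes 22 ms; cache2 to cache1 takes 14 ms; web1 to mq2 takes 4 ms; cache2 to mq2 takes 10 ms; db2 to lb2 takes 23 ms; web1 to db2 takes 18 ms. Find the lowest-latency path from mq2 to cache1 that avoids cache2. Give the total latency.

Routes from mq2 to cache1 avoiding cache2:
mq2 - web1 - cache1: 4 + 24 = 28
mq2 - web1 - db2 - cache1: 4 + 18 + 16 = 38
mq2 - web1 - db2 - lb2 - cache1: 4 + 18 + 23 + 22 = 67
Best route has total 28 ms.

28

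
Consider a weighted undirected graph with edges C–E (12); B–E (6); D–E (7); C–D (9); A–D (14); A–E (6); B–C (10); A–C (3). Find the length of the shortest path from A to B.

A few of the A→B routes:
A→C→D→E→B: 3 + 9 + 7 + 6 = 25
A→C→E→B: 3 + 12 + 6 = 21
A→E→C→B: 6 + 12 + 10 = 28
A→D→E→B: 14 + 7 + 6 = 27
A→E→B: 6 + 6 = 12
A→C→B: 3 + 10 = 13
The minimum is 12.

12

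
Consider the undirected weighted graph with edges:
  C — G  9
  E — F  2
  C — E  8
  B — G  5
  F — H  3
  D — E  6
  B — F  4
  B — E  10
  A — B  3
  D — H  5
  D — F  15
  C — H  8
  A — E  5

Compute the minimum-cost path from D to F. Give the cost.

Some routes from D to F:
D → F: 15
D → H → F: 5 + 3 = 8
D → E → F: 6 + 2 = 8
Shortest: 8.

8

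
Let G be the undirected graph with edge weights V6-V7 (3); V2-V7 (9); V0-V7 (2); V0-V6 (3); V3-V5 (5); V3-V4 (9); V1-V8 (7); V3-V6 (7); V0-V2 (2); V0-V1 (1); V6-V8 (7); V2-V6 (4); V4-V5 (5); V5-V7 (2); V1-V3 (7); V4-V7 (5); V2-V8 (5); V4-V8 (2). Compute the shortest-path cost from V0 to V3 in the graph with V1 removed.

9

Checking several routes:
V0-V7-V6-V3: 2 + 3 + 7 = 12
V0-V6-V3: 3 + 7 = 10
V0-V2-V6-V3: 2 + 4 + 7 = 13
V0-V6-V7-V5-V3: 3 + 3 + 2 + 5 = 13
V0-V7-V5-V3: 2 + 2 + 5 = 9
The minimum is 9.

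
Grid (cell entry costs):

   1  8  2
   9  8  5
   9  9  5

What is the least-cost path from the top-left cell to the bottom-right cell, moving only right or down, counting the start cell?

21

Best path: (0,0)→(0,1)→(0,2)→(1,2)→(2,2)
Cost: 1 + 8 + 2 + 5 + 5 = 21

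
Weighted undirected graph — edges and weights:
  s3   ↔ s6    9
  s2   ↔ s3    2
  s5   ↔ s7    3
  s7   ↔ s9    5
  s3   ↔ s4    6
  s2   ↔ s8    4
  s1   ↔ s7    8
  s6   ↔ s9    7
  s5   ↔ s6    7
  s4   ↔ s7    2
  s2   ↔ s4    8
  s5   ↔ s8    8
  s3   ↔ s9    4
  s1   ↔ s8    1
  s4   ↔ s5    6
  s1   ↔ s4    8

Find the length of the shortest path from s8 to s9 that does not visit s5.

A few of the s8→s9 routes:
s8 -> s1 -> s4 -> s7 -> s9: 1 + 8 + 2 + 5 = 16
s8 -> s2 -> s3 -> s9: 4 + 2 + 4 = 10
s8 -> s1 -> s7 -> s9: 1 + 8 + 5 = 14
Best route has total 10.

10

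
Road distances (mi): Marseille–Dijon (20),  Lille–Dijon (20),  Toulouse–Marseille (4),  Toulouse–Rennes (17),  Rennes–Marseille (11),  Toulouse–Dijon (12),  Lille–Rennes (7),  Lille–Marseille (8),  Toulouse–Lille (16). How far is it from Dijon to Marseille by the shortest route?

Comparing a few candidate routes:
Dijon - Marseille: 20
Dijon - Toulouse - Lille - Marseille: 12 + 16 + 8 = 36
Dijon - Lille - Marseille: 20 + 8 = 28
Dijon - Toulouse - Marseille: 12 + 4 = 16
Shortest: 16 mi.

16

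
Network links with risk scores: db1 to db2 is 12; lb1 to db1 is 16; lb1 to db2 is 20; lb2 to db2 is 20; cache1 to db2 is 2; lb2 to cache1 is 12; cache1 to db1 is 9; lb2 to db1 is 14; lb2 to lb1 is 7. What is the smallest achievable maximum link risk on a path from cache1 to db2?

A few of the cache1→db2 routes:
cache1 → lb2 → db1 → db2: max(12, 14, 12) = 14
cache1 → db2: max(2) = 2
cache1 → db1 → db2: max(9, 12) = 12
cache1 → lb2 → lb1 → db1 → db2: max(12, 7, 16, 12) = 16
cache1 → db1 → lb1 → lb2 → db2: max(9, 16, 7, 20) = 20
Best route has worst link 2.

2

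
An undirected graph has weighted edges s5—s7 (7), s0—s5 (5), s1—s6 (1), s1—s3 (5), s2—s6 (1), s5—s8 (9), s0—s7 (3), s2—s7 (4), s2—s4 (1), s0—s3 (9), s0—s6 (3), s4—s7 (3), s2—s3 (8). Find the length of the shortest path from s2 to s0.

Some routes from s2 to s0:
s2 → s4 → s7 → s0: 1 + 3 + 3 = 7
s2 → s7 → s0: 4 + 3 = 7
s2 → s6 → s1 → s3 → s0: 1 + 1 + 5 + 9 = 16
s2 → s7 → s5 → s0: 4 + 7 + 5 = 16
s2 → s6 → s0: 1 + 3 = 4
s2 → s4 → s7 → s5 → s0: 1 + 3 + 7 + 5 = 16
Shortest: 4.

4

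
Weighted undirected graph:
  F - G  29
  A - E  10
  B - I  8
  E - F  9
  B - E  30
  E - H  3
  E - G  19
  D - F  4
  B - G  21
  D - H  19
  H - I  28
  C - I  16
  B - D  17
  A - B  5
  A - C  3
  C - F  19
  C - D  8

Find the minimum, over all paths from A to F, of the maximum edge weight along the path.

8

Some routes from A to F:
A-B-D-F: max(5, 17, 4) = 17
A-C-D-F: max(3, 8, 4) = 8
A-B-D-H-E-F: max(5, 17, 19, 3, 9) = 19
A-C-I-B-D-F: max(3, 16, 8, 17, 4) = 17
A-B-I-C-D-F: max(5, 8, 16, 8, 4) = 16
A-E-F: max(10, 9) = 10
The minimum achievable maximum is 8.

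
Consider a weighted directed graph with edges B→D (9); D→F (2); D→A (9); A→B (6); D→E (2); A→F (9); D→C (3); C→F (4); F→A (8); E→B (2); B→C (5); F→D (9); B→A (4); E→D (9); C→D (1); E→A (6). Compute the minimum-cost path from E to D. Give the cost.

Comparing a few candidate routes:
E-B-C-D: 2 + 5 + 1 = 8
E-D: 9
E-B-D: 2 + 9 = 11
Shortest: 8.

8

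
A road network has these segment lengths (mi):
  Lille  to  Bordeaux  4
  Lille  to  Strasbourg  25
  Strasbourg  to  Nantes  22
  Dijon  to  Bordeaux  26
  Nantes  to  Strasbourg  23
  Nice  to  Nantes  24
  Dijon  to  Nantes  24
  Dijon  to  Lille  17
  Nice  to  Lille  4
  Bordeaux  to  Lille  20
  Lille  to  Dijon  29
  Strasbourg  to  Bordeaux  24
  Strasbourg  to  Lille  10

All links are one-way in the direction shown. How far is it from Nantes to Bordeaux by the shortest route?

37

Routes from Nantes to Bordeaux:
Nantes→Strasbourg→Lille→Dijon→Bordeaux: 23 + 10 + 29 + 26 = 88
Nantes→Strasbourg→Lille→Bordeaux: 23 + 10 + 4 = 37
Nantes→Strasbourg→Bordeaux: 23 + 24 = 47
Shortest: 37 mi.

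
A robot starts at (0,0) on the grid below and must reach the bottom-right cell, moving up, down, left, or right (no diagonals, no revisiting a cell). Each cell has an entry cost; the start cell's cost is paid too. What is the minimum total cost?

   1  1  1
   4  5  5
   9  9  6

Cheapest: r0c0→r0c1→r0c2→r1c2→r2c2
  1 + 1 + 1 + 5 + 6 = 14

14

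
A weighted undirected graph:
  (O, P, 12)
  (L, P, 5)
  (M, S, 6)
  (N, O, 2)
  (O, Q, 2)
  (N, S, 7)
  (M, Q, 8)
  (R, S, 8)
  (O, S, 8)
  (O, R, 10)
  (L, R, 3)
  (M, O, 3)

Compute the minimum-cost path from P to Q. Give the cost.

Some routes from P to Q:
P → L → R → O → Q: 5 + 3 + 10 + 2 = 20
P → O → Q: 12 + 2 = 14
P → O → M → Q: 12 + 3 + 8 = 23
P → L → R → S → O → Q: 5 + 3 + 8 + 8 + 2 = 26
P → L → R → S → M → O → Q: 5 + 3 + 8 + 6 + 3 + 2 = 27
P → L → R → S → N → O → Q: 5 + 3 + 8 + 7 + 2 + 2 = 27
Best route has total 14.

14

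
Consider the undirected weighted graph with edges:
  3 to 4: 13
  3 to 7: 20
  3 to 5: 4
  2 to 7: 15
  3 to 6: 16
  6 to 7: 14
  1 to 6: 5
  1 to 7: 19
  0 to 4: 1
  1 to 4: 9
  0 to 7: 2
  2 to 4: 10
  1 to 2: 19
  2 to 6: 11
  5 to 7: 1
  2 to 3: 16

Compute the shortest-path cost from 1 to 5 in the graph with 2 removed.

13

Checking several routes:
1 - 7 - 5: 19 + 1 = 20
1 - 6 - 7 - 5: 5 + 14 + 1 = 20
1 - 4 - 0 - 7 - 5: 9 + 1 + 2 + 1 = 13
Best route has total 13.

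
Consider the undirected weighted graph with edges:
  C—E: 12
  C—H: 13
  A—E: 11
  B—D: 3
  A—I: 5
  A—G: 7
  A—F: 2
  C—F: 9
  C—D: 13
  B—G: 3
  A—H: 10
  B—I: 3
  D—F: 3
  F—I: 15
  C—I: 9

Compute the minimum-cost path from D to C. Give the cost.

12

Checking several routes:
D-F-C: 3 + 9 = 12
D-B-I-C: 3 + 3 + 9 = 15
D-C: 13
D-F-A-I-C: 3 + 2 + 5 + 9 = 19
Shortest: 12.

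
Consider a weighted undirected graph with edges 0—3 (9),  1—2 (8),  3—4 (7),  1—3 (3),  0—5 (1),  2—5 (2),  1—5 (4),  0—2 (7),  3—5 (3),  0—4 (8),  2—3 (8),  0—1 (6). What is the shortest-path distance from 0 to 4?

8

Comparing a few candidate routes:
0 - 5 - 1 - 3 - 4: 1 + 4 + 3 + 7 = 15
0 - 3 - 4: 9 + 7 = 16
0 - 4: 8
0 - 1 - 3 - 4: 6 + 3 + 7 = 16
0 - 5 - 3 - 4: 1 + 3 + 7 = 11
The minimum is 8.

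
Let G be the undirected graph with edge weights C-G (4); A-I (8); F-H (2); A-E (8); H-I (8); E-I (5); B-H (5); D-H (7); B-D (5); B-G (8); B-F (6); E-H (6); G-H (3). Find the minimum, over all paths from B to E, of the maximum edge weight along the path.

Some routes from B to E:
B → H → I → E: max(5, 8, 5) = 8
B → F → H → E: max(6, 2, 6) = 6
B → G → H → I → A → E: max(8, 3, 8, 8, 8) = 8
B → H → I → A → E: max(5, 8, 8, 8) = 8
B → H → E: max(5, 6) = 6
B → D → H → E: max(5, 7, 6) = 7
Smallest bottleneck: 6.

6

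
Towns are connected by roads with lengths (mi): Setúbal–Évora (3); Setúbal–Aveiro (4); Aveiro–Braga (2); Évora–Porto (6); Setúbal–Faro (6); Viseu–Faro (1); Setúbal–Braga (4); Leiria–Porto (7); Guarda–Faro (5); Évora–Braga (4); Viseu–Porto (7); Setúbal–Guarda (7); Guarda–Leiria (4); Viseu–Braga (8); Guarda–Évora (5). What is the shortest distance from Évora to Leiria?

A few of the Évora→Leiria routes:
Évora - Porto - Leiria: 6 + 7 = 13
Évora - Setúbal - Guarda - Leiria: 3 + 7 + 4 = 14
Évora - Guarda - Leiria: 5 + 4 = 9
Shortest: 9 mi.

9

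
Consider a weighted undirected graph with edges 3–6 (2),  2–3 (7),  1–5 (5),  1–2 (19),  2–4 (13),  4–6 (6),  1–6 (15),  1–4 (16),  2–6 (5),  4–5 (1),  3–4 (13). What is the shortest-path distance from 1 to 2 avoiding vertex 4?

Paths from 1 to 2 avoiding 4:
1 - 6 - 2: 15 + 5 = 20
1 - 2: 19
1 - 6 - 3 - 2: 15 + 2 + 7 = 24
The minimum is 19.

19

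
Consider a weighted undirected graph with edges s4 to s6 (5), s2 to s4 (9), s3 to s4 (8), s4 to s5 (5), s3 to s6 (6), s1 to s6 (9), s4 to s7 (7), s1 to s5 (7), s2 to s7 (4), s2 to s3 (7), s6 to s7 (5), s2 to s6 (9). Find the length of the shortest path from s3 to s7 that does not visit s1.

A few of the s3→s7 routes:
s3 - s6 - s4 - s7: 6 + 5 + 7 = 18
s3 - s6 - s7: 6 + 5 = 11
s3 - s4 - s7: 8 + 7 = 15
s3 - s2 - s7: 7 + 4 = 11
Best route has total 11.

11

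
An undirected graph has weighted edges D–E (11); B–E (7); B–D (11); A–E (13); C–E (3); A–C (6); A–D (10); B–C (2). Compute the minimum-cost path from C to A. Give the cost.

Checking several routes:
C-A: 6
C-B-E-A: 2 + 7 + 13 = 22
C-E-A: 3 + 13 = 16
The minimum is 6.

6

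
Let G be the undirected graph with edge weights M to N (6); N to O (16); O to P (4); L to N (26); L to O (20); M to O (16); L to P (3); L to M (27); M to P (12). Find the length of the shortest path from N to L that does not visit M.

Candidate routes:
N→L: 26
N→O→L: 16 + 20 = 36
N→O→P→L: 16 + 4 + 3 = 23
Best route has total 23.

23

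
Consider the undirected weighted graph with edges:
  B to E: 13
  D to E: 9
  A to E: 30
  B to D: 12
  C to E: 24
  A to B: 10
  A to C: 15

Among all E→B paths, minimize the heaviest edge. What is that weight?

12

Paths from E to B:
E - B: max(13) = 13
E - D - B: max(9, 12) = 12
E - A - B: max(30, 10) = 30
E - C - A - B: max(24, 15, 10) = 24
Smallest bottleneck: 12.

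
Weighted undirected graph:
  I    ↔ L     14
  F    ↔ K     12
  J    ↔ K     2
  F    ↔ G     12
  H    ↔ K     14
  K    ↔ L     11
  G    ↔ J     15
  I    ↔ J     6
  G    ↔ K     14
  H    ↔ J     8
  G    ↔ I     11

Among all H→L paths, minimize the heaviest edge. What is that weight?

11

Checking several routes:
H → J → K → F → G → I → L: max(8, 2, 12, 12, 11, 14) = 14
H → J → I → G → K → L: max(8, 6, 11, 14, 11) = 14
H → J → K → G → I → L: max(8, 2, 14, 11, 14) = 14
H → J → I → L: max(8, 6, 14) = 14
H → J → I → G → F → K → L: max(8, 6, 11, 12, 12, 11) = 12
H → J → K → L: max(8, 2, 11) = 11
The minimum achievable maximum is 11.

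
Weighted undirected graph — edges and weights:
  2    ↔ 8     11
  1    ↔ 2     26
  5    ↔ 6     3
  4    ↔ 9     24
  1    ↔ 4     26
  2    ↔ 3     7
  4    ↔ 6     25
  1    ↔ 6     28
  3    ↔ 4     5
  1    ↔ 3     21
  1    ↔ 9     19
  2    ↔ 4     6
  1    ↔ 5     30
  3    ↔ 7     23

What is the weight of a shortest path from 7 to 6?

53

A few of the 7→6 routes:
7→3→2→4→6: 23 + 7 + 6 + 25 = 61
7→3→4→6: 23 + 5 + 25 = 53
7→3→1→6: 23 + 21 + 28 = 72
The minimum is 53.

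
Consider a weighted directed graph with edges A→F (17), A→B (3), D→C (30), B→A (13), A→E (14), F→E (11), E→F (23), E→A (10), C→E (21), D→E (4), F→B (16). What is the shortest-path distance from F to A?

21

Routes from F to A:
F→B→A: 16 + 13 = 29
F→E→A: 11 + 10 = 21
Best route has total 21.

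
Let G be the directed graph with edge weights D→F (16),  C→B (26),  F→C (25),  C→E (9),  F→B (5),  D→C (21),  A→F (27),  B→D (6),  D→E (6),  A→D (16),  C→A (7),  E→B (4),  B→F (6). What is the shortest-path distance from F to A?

32

Paths from F to A:
F→C→A: 25 + 7 = 32
F→B→D→C→A: 5 + 6 + 21 + 7 = 39
The minimum is 32.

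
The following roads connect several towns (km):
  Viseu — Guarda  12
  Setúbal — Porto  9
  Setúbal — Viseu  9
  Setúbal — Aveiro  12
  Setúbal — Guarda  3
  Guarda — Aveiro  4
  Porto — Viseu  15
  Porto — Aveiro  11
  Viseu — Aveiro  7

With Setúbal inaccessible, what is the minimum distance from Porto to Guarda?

Routes from Porto to Guarda avoiding Setúbal:
Porto→Aveiro→Viseu→Guarda: 11 + 7 + 12 = 30
Porto→Viseu→Guarda: 15 + 12 = 27
Porto→Aveiro→Guarda: 11 + 4 = 15
Porto→Viseu→Aveiro→Guarda: 15 + 7 + 4 = 26
The minimum is 15 km.

15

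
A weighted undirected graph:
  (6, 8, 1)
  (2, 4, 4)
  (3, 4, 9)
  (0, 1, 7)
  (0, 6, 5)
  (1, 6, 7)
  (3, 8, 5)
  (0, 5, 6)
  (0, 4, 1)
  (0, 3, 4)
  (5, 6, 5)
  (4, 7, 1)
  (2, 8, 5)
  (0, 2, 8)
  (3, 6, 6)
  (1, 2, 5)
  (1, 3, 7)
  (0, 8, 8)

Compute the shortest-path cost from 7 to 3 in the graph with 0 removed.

Checking several routes:
7 - 4 - 2 - 8 - 6 - 3: 1 + 4 + 5 + 1 + 6 = 17
7 - 4 - 2 - 8 - 3: 1 + 4 + 5 + 5 = 15
7 - 4 - 2 - 1 - 3: 1 + 4 + 5 + 7 = 17
7 - 4 - 2 - 1 - 6 - 8 - 3: 1 + 4 + 5 + 7 + 1 + 5 = 23
7 - 4 - 3: 1 + 9 = 10
Shortest: 10.

10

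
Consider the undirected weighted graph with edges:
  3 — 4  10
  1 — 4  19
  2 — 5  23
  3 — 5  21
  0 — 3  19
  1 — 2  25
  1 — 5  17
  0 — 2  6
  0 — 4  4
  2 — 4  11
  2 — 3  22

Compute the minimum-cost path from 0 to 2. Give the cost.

6

Some routes from 0 to 2:
0 → 2: 6
0 → 4 → 3 → 2: 4 + 10 + 22 = 36
0 → 4 → 2: 4 + 11 = 15
The minimum is 6.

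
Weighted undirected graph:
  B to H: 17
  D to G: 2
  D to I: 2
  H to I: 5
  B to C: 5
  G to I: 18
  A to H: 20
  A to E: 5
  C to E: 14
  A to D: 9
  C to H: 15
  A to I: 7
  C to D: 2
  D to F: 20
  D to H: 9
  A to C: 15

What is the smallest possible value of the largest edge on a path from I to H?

5

Comparing a few candidate routes:
I→A→D→H: max(7, 9, 9) = 9
I→H: max(5) = 5
I→D→H: max(2, 9) = 9
Smallest bottleneck: 5.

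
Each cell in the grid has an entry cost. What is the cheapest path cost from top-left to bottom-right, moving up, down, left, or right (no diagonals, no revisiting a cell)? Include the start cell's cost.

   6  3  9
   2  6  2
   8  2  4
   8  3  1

Best path: [0,0] [1,0] [1,1] [2,1] [3,1] [3,2]
Cost: 6 + 2 + 6 + 2 + 3 + 1 = 20

20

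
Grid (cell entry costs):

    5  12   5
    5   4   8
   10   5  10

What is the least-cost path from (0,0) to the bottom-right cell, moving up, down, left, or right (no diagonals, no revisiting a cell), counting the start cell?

Take (0,0) (1,0) (1,1) (2,1) (2,2) for a total of 5 + 5 + 4 + 5 + 10 = 29.

29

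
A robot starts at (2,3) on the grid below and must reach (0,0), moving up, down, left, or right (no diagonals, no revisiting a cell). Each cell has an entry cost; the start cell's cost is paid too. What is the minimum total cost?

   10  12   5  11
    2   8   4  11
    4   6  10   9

41

Cheapest: r2c3 -> r2c2 -> r2c1 -> r2c0 -> r1c0 -> r0c0
  9 + 10 + 6 + 4 + 2 + 10 = 41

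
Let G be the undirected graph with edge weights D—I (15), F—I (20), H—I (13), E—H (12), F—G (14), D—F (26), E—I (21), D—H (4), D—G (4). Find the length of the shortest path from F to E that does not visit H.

41

Paths from F to E avoiding H:
F → G → D → I → E: 14 + 4 + 15 + 21 = 54
F → I → E: 20 + 21 = 41
F → D → I → E: 26 + 15 + 21 = 62
Shortest: 41.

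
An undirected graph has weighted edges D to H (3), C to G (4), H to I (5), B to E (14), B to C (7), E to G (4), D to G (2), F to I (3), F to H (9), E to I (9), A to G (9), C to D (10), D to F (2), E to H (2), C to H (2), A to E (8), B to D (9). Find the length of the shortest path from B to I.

Checking several routes:
B -> D -> H -> I: 9 + 3 + 5 = 17
B -> C -> H -> I: 7 + 2 + 5 = 14
B -> C -> G -> D -> F -> I: 7 + 4 + 2 + 2 + 3 = 18
B -> C -> H -> D -> F -> I: 7 + 2 + 3 + 2 + 3 = 17
B -> D -> F -> I: 9 + 2 + 3 = 14
The minimum is 14.

14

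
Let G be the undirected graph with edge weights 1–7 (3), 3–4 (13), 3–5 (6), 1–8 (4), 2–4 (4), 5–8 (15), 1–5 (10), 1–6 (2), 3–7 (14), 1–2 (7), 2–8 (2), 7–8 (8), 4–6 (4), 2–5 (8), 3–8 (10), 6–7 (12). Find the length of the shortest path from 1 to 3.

14

Some routes from 1 to 3:
1-8-2-5-3: 4 + 2 + 8 + 6 = 20
1-2-8-3: 7 + 2 + 10 = 19
1-6-4-3: 2 + 4 + 13 = 19
1-5-3: 10 + 6 = 16
1-7-3: 3 + 14 = 17
1-8-3: 4 + 10 = 14
The minimum is 14.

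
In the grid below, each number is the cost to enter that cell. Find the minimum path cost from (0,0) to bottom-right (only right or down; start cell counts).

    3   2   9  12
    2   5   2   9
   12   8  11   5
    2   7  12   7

33

Take [0,0] [0,1] [1,1] [1,2] [1,3] [2,3] [3,3] for a total of 3 + 2 + 5 + 2 + 9 + 5 + 7 = 33.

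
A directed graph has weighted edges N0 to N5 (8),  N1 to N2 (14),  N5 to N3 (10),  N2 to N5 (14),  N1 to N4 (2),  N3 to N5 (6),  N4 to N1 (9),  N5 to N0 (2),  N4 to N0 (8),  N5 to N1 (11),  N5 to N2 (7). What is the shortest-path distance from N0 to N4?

21

Paths from N0 to N4:
N0 → N5 → N1 → N4: 8 + 11 + 2 = 21
Best route has total 21.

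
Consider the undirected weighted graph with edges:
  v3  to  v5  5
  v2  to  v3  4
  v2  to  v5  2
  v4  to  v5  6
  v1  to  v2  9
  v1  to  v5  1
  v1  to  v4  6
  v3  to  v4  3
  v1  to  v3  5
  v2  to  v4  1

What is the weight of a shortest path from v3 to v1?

Checking several routes:
v3 - v2 - v5 - v1: 4 + 2 + 1 = 7
v3 - v1: 5
v3 - v5 - v1: 5 + 1 = 6
The minimum is 5.

5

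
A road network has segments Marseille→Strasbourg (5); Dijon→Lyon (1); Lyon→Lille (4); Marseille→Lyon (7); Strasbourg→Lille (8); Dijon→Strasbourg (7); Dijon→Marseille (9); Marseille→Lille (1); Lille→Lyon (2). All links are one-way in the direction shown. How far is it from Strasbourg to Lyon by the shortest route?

Routes from Strasbourg to Lyon:
Strasbourg→Lille→Lyon: 8 + 2 = 10
The minimum is 10.

10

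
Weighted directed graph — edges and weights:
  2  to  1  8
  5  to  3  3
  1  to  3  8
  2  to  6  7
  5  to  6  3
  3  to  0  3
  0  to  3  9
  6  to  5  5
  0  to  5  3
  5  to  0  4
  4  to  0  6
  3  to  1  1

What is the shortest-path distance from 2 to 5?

Paths from 2 to 5:
2 -> 6 -> 5: 7 + 5 = 12
2 -> 1 -> 3 -> 0 -> 5: 8 + 8 + 3 + 3 = 22
Shortest: 12.

12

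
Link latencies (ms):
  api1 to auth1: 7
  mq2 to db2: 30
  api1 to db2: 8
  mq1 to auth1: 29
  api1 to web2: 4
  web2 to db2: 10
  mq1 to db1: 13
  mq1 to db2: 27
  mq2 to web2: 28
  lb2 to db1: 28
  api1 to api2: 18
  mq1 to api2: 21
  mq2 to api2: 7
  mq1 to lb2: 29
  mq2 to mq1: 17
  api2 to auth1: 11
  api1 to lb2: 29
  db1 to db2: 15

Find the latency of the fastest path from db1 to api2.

Some routes from db1 to api2:
db1 -> mq1 -> mq2 -> api2: 13 + 17 + 7 = 37
db1 -> mq1 -> api2: 13 + 21 = 34
db1 -> db2 -> web2 -> api1 -> api2: 15 + 10 + 4 + 18 = 47
db1 -> db2 -> api1 -> auth1 -> api2: 15 + 8 + 7 + 11 = 41
db1 -> db2 -> api1 -> api2: 15 + 8 + 18 = 41
Best route has total 34 ms.

34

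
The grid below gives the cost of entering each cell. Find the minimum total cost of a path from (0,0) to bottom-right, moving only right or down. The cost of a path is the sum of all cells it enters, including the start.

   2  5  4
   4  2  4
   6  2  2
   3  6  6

One optimal route is [0,0] -> [1,0] -> [1,1] -> [2,1] -> [2,2] -> [3,2].
Its cost is 2 + 4 + 2 + 2 + 2 + 6 = 18.
(Top row then right column would cost 23.)

18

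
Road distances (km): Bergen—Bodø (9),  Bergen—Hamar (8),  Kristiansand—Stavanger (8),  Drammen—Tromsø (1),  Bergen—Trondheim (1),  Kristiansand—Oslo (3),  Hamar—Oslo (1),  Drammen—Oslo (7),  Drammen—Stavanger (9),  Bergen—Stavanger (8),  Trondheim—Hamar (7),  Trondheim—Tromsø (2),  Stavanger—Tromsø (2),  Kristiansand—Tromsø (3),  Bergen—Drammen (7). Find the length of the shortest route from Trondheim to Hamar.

Some routes from Trondheim to Hamar:
Trondheim - Bergen - Hamar: 1 + 8 = 9
Trondheim - Hamar: 7
Trondheim - Tromsø - Kristiansand - Oslo - Hamar: 2 + 3 + 3 + 1 = 9
Shortest: 7 km.

7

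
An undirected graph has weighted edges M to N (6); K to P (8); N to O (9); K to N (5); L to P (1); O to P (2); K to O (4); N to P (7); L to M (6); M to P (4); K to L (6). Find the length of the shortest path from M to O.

6

Checking several routes:
M → P → O: 4 + 2 = 6
M → N → K → O: 6 + 5 + 4 = 15
M → N → P → O: 6 + 7 + 2 = 15
M → P → L → K → O: 4 + 1 + 6 + 4 = 15
M → L → P → O: 6 + 1 + 2 = 9
Best route has total 6.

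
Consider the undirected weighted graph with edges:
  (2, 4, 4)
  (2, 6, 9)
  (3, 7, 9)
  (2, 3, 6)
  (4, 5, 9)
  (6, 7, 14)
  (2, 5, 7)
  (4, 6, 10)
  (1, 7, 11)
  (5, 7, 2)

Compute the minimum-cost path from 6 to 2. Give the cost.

Checking several routes:
6-7-5-2: 14 + 2 + 7 = 23
6-4-5-2: 10 + 9 + 7 = 26
6-2: 9
6-4-2: 10 + 4 = 14
Best route has total 9.

9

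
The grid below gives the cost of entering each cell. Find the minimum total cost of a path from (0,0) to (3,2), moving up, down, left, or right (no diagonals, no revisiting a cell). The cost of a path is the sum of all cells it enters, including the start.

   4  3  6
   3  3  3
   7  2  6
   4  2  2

16

Take [0,0]→[0,1]→[1,1]→[2,1]→[3,1]→[3,2] for a total of 4 + 3 + 3 + 2 + 2 + 2 = 16.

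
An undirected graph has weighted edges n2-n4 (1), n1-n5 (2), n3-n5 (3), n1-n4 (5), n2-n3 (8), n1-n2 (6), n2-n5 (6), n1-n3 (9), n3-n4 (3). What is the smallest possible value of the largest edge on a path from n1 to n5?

A few of the n1→n5 routes:
n1 - n2 - n4 - n3 - n5: max(6, 1, 3, 3) = 6
n1 - n4 - n2 - n5: max(5, 1, 6) = 6
n1 - n4 - n3 - n5: max(5, 3, 3) = 5
n1 - n5: max(2) = 2
The minimum achievable maximum is 2.

2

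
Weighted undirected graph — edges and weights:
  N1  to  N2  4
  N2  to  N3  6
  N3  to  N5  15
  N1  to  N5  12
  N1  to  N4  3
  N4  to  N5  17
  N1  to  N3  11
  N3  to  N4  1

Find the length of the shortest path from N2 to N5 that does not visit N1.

Paths from N2 to N5 avoiding N1:
N2→N3→N5: 6 + 15 = 21
N2→N3→N4→N5: 6 + 1 + 17 = 24
The minimum is 21.

21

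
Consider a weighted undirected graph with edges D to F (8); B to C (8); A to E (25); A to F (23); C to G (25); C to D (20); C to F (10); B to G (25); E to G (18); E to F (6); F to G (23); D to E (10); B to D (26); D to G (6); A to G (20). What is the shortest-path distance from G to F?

Checking several routes:
G→D→E→F: 6 + 10 + 6 = 22
G→C→F: 25 + 10 = 35
G→D→F: 6 + 8 = 14
G→F: 23
G→E→F: 18 + 6 = 24
Best route has total 14.

14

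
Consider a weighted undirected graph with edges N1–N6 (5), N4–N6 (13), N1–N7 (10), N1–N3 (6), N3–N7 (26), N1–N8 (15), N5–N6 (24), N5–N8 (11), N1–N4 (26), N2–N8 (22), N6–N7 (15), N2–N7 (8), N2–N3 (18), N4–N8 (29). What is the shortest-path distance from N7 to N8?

25

Checking several routes:
N7→N6→N1→N8: 15 + 5 + 15 = 35
N7→N2→N8: 8 + 22 = 30
N7→N2→N3→N1→N8: 8 + 18 + 6 + 15 = 47
N7→N3→N1→N8: 26 + 6 + 15 = 47
N7→N1→N8: 10 + 15 = 25
Best route has total 25.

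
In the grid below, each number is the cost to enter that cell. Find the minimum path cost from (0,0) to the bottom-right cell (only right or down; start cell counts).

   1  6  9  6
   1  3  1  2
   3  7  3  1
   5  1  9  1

10

One optimal route is (0,0) -> (1,0) -> (1,1) -> (1,2) -> (1,3) -> (2,3) -> (3,3).
Its cost is 1 + 1 + 3 + 1 + 2 + 1 + 1 = 10.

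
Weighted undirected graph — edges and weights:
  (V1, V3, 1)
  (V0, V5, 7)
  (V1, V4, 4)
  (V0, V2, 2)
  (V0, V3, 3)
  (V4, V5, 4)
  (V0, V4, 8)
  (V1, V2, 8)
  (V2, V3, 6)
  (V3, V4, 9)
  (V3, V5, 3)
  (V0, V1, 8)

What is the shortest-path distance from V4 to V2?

10

A few of the V4→V2 routes:
V4→V5→V3→V0→V2: 4 + 3 + 3 + 2 = 12
V4→V1→V3→V2: 4 + 1 + 6 = 11
V4→V1→V3→V0→V2: 4 + 1 + 3 + 2 = 10
V4→V0→V2: 8 + 2 = 10
The minimum is 10.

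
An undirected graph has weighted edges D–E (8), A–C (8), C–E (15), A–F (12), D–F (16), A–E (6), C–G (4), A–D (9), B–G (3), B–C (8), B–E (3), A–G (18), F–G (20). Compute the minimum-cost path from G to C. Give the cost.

4

A few of the G→C routes:
G→B→E→C: 3 + 3 + 15 = 21
G→B→E→A→C: 3 + 3 + 6 + 8 = 20
G→B→C: 3 + 8 = 11
G→A→C: 18 + 8 = 26
G→B→E→D→A→C: 3 + 3 + 8 + 9 + 8 = 31
G→C: 4
Best route has total 4.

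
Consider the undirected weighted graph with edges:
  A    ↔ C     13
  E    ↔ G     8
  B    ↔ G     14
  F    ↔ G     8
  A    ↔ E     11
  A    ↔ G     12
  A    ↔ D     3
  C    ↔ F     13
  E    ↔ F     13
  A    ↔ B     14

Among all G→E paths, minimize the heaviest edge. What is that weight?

A few of the G→E routes:
G → E: max(8) = 8
G → A → C → F → E: max(12, 13, 13, 13) = 13
G → F → E: max(8, 13) = 13
G → B → A → C → F → E: max(14, 14, 13, 13, 13) = 14
G → A → E: max(12, 11) = 12
G → F → C → A → E: max(8, 13, 13, 11) = 13
Best route has worst link 8.

8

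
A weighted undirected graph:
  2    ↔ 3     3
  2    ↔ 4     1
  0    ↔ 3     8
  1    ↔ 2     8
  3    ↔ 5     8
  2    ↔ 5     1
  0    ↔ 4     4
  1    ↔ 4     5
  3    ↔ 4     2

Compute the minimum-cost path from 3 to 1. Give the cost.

7

A few of the 3→1 routes:
3 - 2 - 1: 3 + 8 = 11
3 - 4 - 1: 2 + 5 = 7
3 - 4 - 2 - 1: 2 + 1 + 8 = 11
3 - 2 - 4 - 1: 3 + 1 + 5 = 9
The minimum is 7.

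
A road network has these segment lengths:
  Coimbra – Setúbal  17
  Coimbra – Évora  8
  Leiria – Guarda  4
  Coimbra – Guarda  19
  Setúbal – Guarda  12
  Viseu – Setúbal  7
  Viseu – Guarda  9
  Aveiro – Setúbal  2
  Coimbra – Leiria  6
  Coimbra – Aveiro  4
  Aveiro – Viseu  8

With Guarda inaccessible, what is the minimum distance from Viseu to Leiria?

18

Paths from Viseu to Leiria avoiding Guarda:
Viseu→Aveiro→Coimbra→Leiria: 8 + 4 + 6 = 18
Viseu→Setúbal→Coimbra→Leiria: 7 + 17 + 6 = 30
Viseu→Setúbal→Aveiro→Coimbra→Leiria: 7 + 2 + 4 + 6 = 19
Viseu→Aveiro→Setúbal→Coimbra→Leiria: 8 + 2 + 17 + 6 = 33
Shortest: 18.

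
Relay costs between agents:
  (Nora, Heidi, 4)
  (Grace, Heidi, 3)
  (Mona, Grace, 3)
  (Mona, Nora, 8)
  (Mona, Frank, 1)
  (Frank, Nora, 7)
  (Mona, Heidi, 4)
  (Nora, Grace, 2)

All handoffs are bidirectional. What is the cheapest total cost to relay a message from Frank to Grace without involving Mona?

9

Paths from Frank to Grace avoiding Mona:
Frank-Nora-Grace: 7 + 2 = 9
Frank-Nora-Heidi-Grace: 7 + 4 + 3 = 14
The minimum is 9.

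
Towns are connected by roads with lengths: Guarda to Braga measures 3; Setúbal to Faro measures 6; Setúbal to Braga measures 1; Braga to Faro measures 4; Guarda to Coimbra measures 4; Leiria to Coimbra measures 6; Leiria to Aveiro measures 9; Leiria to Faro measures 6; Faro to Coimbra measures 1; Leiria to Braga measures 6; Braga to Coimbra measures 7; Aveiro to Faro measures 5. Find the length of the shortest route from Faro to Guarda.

5

A few of the Faro→Guarda routes:
Faro - Braga - Guarda: 4 + 3 = 7
Faro - Coimbra - Braga - Guarda: 1 + 7 + 3 = 11
Faro - Coimbra - Guarda: 1 + 4 = 5
Faro - Setúbal - Braga - Guarda: 6 + 1 + 3 = 10
Best route has total 5.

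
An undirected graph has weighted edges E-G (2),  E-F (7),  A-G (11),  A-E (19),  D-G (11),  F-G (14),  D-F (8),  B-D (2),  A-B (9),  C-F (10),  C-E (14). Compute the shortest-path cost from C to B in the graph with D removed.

Checking several routes:
C -> F -> G -> A -> B: 10 + 14 + 11 + 9 = 44
C -> E -> G -> A -> B: 14 + 2 + 11 + 9 = 36
C -> F -> E -> G -> A -> B: 10 + 7 + 2 + 11 + 9 = 39
C -> E -> A -> B: 14 + 19 + 9 = 42
Best route has total 36.

36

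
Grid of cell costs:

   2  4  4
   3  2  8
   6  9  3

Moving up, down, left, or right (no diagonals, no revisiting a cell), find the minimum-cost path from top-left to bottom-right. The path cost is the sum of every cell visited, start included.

Best path: (0,0)→(1,0)→(1,1)→(1,2)→(2,2)
Cost: 2 + 3 + 2 + 8 + 3 = 18

18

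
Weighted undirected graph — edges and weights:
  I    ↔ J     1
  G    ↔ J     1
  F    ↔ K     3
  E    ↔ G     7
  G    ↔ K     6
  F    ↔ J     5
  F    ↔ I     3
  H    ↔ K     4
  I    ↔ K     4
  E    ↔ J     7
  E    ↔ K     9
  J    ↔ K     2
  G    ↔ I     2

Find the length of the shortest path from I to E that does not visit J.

Candidate routes:
I - K - G - E: 4 + 6 + 7 = 17
I - F - K - E: 3 + 3 + 9 = 15
I - F - K - G - E: 3 + 3 + 6 + 7 = 19
I - G - K - E: 2 + 6 + 9 = 17
I - K - E: 4 + 9 = 13
I - G - E: 2 + 7 = 9
Best route has total 9.

9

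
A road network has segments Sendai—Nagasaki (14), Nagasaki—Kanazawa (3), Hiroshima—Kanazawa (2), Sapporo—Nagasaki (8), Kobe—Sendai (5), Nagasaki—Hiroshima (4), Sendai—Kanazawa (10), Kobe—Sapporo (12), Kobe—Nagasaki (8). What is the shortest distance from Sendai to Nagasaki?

13

A few of the Sendai→Nagasaki routes:
Sendai -> Kobe -> Nagasaki: 5 + 8 = 13
Sendai -> Nagasaki: 14
Sendai -> Kanazawa -> Nagasaki: 10 + 3 = 13
Sendai -> Kanazawa -> Hiroshima -> Nagasaki: 10 + 2 + 4 = 16
Shortest: 13 mi.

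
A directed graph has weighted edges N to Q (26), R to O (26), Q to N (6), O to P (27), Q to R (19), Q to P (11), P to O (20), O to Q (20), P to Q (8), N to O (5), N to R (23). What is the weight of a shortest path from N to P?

32

Checking several routes:
N → Q → P: 26 + 11 = 37
N → O → P: 5 + 27 = 32
N → O → Q → P: 5 + 20 + 11 = 36
N → R → O → P: 23 + 26 + 27 = 76
The minimum is 32.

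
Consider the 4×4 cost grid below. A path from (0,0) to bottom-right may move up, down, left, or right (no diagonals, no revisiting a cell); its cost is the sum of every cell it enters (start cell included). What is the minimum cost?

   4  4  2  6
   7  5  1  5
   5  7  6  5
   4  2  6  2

Cheapest: (0,0) -> (0,1) -> (0,2) -> (1,2) -> (1,3) -> (2,3) -> (3,3)
  4 + 4 + 2 + 1 + 5 + 5 + 2 = 23

23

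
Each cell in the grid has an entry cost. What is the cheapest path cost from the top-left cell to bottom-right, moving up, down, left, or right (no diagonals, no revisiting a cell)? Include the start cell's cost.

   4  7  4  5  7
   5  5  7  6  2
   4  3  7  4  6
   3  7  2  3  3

31

Cheapest: [0,0] → [1,0] → [2,0] → [2,1] → [2,2] → [3,2] → [3,3] → [3,4]
  4 + 5 + 4 + 3 + 7 + 2 + 3 + 3 = 31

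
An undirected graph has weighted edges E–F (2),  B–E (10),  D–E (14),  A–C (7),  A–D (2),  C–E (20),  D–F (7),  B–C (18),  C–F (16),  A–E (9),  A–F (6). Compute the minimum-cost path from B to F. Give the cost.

12

A few of the B→F routes:
B -> E -> F: 10 + 2 = 12
B -> E -> A -> D -> F: 10 + 9 + 2 + 7 = 28
B -> E -> A -> F: 10 + 9 + 6 = 25
Shortest: 12.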